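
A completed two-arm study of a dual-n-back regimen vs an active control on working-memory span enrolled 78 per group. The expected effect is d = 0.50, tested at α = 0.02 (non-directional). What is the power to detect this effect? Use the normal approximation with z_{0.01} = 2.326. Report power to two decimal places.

power ≈ 0.79

For two equal groups, power = Φ(d·√(n/2) − z_{α/2}).
d·√(n/2) = 0.50 × √(78/2) = 0.50 × 6.245 = 3.122.
z_β = 3.122 − 2.326 = 0.796.
Power = Φ(0.796) = 0.787.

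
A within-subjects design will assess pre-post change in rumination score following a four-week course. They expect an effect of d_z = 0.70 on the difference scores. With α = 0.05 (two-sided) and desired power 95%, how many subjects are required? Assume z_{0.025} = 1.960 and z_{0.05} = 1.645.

For a paired (one-sample on differences) test: n = ((z_{α/2} + z_β) / d)².
z_{α/2} + z_β = 1.960 + 1.645 = 3.605.
n = (3.605 / 0.70)² = 5.150² = 26.52.
Round up.

n = 27 pairs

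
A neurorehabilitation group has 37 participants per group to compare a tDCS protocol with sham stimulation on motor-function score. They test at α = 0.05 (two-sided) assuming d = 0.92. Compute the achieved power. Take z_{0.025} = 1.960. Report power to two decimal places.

For two equal groups, power = Φ(d·√(n/2) − z_{α/2}).
d·√(n/2) = 0.92 × √(37/2) = 0.92 × 4.301 = 3.957.
z_β = 3.957 − 1.960 = 1.997.
Power = Φ(1.997) = 0.977.

power ≈ 0.98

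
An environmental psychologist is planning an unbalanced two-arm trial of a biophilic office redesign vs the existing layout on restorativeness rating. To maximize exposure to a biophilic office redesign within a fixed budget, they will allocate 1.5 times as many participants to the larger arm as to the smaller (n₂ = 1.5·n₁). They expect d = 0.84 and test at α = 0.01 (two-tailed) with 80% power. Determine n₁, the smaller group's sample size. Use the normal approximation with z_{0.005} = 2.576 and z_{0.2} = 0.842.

With allocation ratio k = n₂/n₁ = 1.5, Var(x̄₁−x̄₂) = σ²(1/n₁ + 1/(k·n₁)) = σ²·(k+1)/(k·n₁).
So n₁ = (1 + 1/k)·((z_{α/2} + z_β)/d)² = 1.667 × (3.418/0.84)².
n₁ = 1.667 × 16.56 = 27.6.
Round up: n₁ = 28, giving n₂ = 1.5 × 28 = 42.

n₁ = 28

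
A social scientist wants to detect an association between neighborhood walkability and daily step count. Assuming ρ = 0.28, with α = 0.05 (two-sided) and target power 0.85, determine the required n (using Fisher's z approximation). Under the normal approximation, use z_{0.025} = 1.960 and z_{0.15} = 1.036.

Fisher's z: C = ½·ln((1+r)/(1−r)) = ½·ln(1.7778) = 0.2877.
n = ((z_{α/2} + z_β)/C)² + 3.
(1.960 + 1.036) / 0.2877 = 2.996 / 0.2877 = 10.414.
n = 10.414² + 3 = 108.44 + 3 = 111.4.
Round up.

n = 112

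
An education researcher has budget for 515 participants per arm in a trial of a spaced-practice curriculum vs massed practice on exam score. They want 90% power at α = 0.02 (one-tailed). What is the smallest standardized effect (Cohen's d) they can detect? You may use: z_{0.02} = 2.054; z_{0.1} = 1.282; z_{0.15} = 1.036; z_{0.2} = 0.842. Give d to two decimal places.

For two independent groups of n = 515 each: d_min = (z_{α} + z_β)·√(2/n).
z-sum = 2.054 + 1.282 = 3.336.
d_min = 3.336 × √(2/515) = 3.336 × 0.0623 = 0.208.

d_min ≈ 0.21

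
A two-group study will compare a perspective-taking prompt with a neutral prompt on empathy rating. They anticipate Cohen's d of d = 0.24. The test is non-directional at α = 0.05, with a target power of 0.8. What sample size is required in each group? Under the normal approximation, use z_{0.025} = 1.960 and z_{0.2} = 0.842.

n = 273 per group

For two independent groups with equal n: n = 2·((z_{α/2} + z_β) / d)².
z_{α/2} + z_β = 1.960 + 0.842 = 2.802.
n = 2 × (2.802 / 0.24)² = 2 × 11.675² = 2 × 136.31 = 272.6.
Round up to the next whole participant.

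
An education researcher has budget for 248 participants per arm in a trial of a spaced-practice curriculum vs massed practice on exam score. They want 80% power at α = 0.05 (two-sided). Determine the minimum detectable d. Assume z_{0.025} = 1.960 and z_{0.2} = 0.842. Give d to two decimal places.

d_min ≈ 0.25

For two independent groups of n = 248 each: d_min = (z_{α/2} + z_β)·√(2/n).
z-sum = 1.960 + 0.842 = 2.802.
d_min = 2.802 × √(2/248) = 2.802 × 0.0898 = 0.252.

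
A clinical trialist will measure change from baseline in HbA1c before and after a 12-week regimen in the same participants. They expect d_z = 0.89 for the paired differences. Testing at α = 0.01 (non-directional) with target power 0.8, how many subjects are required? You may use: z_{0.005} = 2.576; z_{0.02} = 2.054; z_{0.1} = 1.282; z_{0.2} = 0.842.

For a paired (one-sample on differences) test: n = ((z_{α/2} + z_β) / d)².
z_{α/2} + z_β = 2.576 + 0.842 = 3.418.
n = (3.418 / 0.89)² = 3.840² = 14.75.
Round up.

n = 15 pairs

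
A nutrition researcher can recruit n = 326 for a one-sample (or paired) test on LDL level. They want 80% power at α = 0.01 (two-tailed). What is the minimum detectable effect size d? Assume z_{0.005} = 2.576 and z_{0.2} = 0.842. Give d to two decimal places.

d_min ≈ 0.19

For a single sample (or paired design) of n = 326: d_min = (z_{α/2} + z_β)/√n.
z-sum = 2.576 + 0.842 = 3.418.
d_min = 3.418 / √326 = 3.418 / 18.055 = 0.189.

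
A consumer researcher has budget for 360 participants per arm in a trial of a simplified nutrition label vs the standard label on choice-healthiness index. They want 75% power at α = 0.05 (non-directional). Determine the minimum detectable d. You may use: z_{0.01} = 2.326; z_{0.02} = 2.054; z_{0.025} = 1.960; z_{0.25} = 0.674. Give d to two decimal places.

For two independent groups of n = 360 each: d_min = (z_{α/2} + z_β)·√(2/n).
z-sum = 1.960 + 0.674 = 2.634.
d_min = 2.634 × √(2/360) = 2.634 × 0.0745 = 0.196.

d_min ≈ 0.20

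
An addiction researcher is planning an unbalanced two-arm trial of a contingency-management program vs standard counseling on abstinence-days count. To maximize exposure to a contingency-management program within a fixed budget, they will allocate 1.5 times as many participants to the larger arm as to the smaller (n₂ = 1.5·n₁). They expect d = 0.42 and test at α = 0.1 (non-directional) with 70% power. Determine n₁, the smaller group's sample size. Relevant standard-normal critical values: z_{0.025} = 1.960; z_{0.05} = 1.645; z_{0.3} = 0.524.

n₁ = 45

With allocation ratio k = n₂/n₁ = 1.5, Var(x̄₁−x̄₂) = σ²(1/n₁ + 1/(k·n₁)) = σ²·(k+1)/(k·n₁).
So n₁ = (1 + 1/k)·((z_{α/2} + z_β)/d)² = 1.667 × (2.169/0.42)².
n₁ = 1.667 × 26.67 = 44.4.
Round up: n₁ = 45, giving n₂ = ⌈1.5 × 45⌉ = ⌈67.5⌉ = 68.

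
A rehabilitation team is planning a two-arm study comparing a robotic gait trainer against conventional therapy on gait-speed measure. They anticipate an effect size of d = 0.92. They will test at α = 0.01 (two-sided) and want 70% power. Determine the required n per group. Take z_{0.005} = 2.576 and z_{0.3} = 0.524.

For two independent groups with equal n: n = 2·((z_{α/2} + z_β) / d)².
z_{α/2} + z_β = 2.576 + 0.524 = 3.100.
n = 2 × (3.100 / 0.92)² = 2 × 3.370² = 2 × 11.35 = 22.7.
Round up to the next whole participant.

n = 23 per group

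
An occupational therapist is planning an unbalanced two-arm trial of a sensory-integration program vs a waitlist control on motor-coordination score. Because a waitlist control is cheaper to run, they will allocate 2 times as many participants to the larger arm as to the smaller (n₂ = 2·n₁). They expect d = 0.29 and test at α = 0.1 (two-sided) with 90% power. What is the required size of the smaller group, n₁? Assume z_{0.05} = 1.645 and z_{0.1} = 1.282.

With allocation ratio k = n₂/n₁ = 2, Var(x̄₁−x̄₂) = σ²(1/n₁ + 1/(k·n₁)) = σ²·(k+1)/(k·n₁).
So n₁ = (1 + 1/k)·((z_{α/2} + z_β)/d)² = 1.500 × (2.927/0.29)².
n₁ = 1.500 × 101.87 = 152.8.
Round up: n₁ = 153, giving n₂ = 2 × 153 = 306.

n₁ = 153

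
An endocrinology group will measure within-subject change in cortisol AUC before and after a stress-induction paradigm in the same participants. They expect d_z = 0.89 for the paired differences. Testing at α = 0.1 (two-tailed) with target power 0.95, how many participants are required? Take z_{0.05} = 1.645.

n = 14 pairs

For a paired (one-sample on differences) test: n = ((z_{α/2} + z_β) / d)².
z_{α/2} + z_β = 1.645 + 1.645 = 3.290.
n = (3.290 / 0.89)² = 3.697² = 13.67.
Round up.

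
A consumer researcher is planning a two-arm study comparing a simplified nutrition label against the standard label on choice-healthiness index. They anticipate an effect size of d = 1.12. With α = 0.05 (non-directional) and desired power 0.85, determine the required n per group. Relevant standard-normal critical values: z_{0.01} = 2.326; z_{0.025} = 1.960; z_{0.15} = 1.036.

For two independent groups with equal n: n = 2·((z_{α/2} + z_β) / d)².
z_{α/2} + z_β = 1.960 + 1.036 = 2.996.
n = 2 × (2.996 / 1.12)² = 2 × 2.675² = 2 × 7.16 = 14.3.
Round up to the next whole participant.

n = 15 per group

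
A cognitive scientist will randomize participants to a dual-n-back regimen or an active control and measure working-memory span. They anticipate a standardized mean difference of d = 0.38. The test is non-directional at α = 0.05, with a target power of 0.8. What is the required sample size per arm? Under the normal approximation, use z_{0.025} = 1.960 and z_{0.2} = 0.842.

For two independent groups with equal n: n = 2·((z_{α/2} + z_β) / d)².
z_{α/2} + z_β = 1.960 + 0.842 = 2.802.
n = 2 × (2.802 / 0.38)² = 2 × 7.374² = 2 × 54.37 = 108.7.
Round up to the next whole participant.

n = 109 per group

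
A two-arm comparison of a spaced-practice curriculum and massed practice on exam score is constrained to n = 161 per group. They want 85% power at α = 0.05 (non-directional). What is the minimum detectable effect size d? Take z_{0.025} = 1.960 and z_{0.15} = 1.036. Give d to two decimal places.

d_min ≈ 0.33

For two independent groups of n = 161 each: d_min = (z_{α/2} + z_β)·√(2/n).
z-sum = 1.960 + 1.036 = 2.996.
d_min = 2.996 × √(2/161) = 2.996 × 0.1115 = 0.334.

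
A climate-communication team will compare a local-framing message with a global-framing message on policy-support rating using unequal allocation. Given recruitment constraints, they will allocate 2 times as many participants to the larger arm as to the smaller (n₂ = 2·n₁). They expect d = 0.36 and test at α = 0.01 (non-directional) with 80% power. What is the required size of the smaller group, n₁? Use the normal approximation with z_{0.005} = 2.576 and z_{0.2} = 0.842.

With allocation ratio k = n₂/n₁ = 2, Var(x̄₁−x̄₂) = σ²(1/n₁ + 1/(k·n₁)) = σ²·(k+1)/(k·n₁).
So n₁ = (1 + 1/k)·((z_{α/2} + z_β)/d)² = 1.500 × (3.418/0.36)².
n₁ = 1.500 × 90.14 = 135.2.
Round up: n₁ = 136, giving n₂ = 2 × 136 = 272.

n₁ = 136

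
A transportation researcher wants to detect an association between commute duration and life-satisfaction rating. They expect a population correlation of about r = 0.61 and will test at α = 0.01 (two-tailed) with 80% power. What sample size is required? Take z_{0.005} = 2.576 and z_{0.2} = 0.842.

n = 27

Fisher's z: C = ½·ln((1+r)/(1−r)) = ½·ln(4.1282) = 0.7089.
n = ((z_{α/2} + z_β)/C)² + 3.
(2.576 + 0.842) / 0.7089 = 3.418 / 0.7089 = 4.822.
n = 4.822² + 3 = 23.25 + 3 = 26.2.
Round up.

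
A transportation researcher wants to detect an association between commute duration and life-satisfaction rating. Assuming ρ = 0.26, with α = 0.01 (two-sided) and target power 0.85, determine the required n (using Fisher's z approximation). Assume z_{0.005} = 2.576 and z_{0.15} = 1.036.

Fisher's z: C = ½·ln((1+r)/(1−r)) = ½·ln(1.7027) = 0.2661.
n = ((z_{α/2} + z_β)/C)² + 3.
(2.576 + 1.036) / 0.2661 = 3.612 / 0.2661 = 13.574.
n = 13.574² + 3 = 184.25 + 3 = 187.2.
Round up.

n = 188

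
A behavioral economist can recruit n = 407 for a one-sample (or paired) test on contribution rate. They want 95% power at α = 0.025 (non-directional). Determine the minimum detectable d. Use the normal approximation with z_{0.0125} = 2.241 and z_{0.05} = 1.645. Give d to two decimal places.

d_min ≈ 0.19

For a single sample (or paired design) of n = 407: d_min = (z_{α/2} + z_β)/√n.
z-sum = 2.241 + 1.645 = 3.886.
d_min = 3.886 / √407 = 3.886 / 20.174 = 0.193.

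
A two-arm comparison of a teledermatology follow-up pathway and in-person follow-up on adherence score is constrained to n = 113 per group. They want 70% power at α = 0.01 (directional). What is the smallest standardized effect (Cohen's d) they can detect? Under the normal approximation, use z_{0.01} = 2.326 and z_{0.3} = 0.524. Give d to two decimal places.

d_min ≈ 0.38

For two independent groups of n = 113 each: d_min = (z_{α} + z_β)·√(2/n).
z-sum = 2.326 + 0.524 = 2.850.
d_min = 2.850 × √(2/113) = 2.850 × 0.1330 = 0.379.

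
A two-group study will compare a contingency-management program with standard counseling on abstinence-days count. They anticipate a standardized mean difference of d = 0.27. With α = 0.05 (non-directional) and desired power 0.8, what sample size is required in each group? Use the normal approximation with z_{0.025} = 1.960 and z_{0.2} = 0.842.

n = 216 per group

For two independent groups with equal n: n = 2·((z_{α/2} + z_β) / d)².
z_{α/2} + z_β = 1.960 + 0.842 = 2.802.
n = 2 × (2.802 / 0.27)² = 2 × 10.378² = 2 × 107.70 = 215.4.
Round up to the next whole participant.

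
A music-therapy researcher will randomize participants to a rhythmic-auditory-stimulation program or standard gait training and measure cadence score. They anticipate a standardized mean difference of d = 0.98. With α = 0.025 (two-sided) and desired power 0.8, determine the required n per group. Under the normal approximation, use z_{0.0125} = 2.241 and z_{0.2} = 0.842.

n = 20 per group

For two independent groups with equal n: n = 2·((z_{α/2} + z_β) / d)².
z_{α/2} + z_β = 2.241 + 0.842 = 3.083.
n = 2 × (3.083 / 0.98)² = 2 × 3.146² = 2 × 9.90 = 19.8.
Round up to the next whole participant.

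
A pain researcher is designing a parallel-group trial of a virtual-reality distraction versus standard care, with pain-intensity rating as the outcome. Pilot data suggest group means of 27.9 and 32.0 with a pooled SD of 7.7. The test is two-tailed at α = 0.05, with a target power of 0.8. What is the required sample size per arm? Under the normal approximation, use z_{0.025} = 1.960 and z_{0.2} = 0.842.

Cohen's d = |M₁ − M₂| / SD_pooled = |27.9 − 32.0| / 7.7 = 4.1 / 7.7 = 0.532.
For two independent groups with equal n: n = 2·((z_{α/2} + z_β) / d)².
z_{α/2} + z_β = 1.960 + 0.842 = 2.802.
n = 2 × (2.802 / 0.532)² = 2 × 5.267² = 2 × 27.74 = 55.5.
Round up to the next whole participant.

n = 56 per group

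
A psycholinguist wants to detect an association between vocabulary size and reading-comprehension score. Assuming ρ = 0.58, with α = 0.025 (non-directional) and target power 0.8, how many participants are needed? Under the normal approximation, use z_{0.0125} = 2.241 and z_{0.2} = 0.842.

n = 25

Fisher's z: C = ½·ln((1+r)/(1−r)) = ½·ln(3.7619) = 0.6625.
n = ((z_{α/2} + z_β)/C)² + 3.
(2.241 + 0.842) / 0.6625 = 3.083 / 0.6625 = 4.654.
n = 4.654² + 3 = 21.66 + 3 = 24.7.
Round up.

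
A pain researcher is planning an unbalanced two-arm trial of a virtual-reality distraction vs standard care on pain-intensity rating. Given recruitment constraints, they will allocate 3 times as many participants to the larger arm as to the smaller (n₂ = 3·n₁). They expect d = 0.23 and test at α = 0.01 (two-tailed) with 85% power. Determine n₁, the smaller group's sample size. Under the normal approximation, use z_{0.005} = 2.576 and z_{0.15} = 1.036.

n₁ = 329

With allocation ratio k = n₂/n₁ = 3, Var(x̄₁−x̄₂) = σ²(1/n₁ + 1/(k·n₁)) = σ²·(k+1)/(k·n₁).
So n₁ = (1 + 1/k)·((z_{α/2} + z_β)/d)² = 1.333 × (3.612/0.23)².
n₁ = 1.333 × 246.63 = 328.8.
Round up: n₁ = 329, giving n₂ = 3 × 329 = 987.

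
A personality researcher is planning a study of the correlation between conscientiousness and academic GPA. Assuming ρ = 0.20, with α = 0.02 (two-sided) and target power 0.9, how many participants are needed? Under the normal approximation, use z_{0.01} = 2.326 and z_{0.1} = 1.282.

n = 320

Fisher's z: C = ½·ln((1+r)/(1−r)) = ½·ln(1.5000) = 0.2027.
n = ((z_{α/2} + z_β)/C)² + 3.
(2.326 + 1.282) / 0.2027 = 3.608 / 0.2027 = 17.800.
n = 17.800² + 3 = 316.83 + 3 = 319.8.
Round up.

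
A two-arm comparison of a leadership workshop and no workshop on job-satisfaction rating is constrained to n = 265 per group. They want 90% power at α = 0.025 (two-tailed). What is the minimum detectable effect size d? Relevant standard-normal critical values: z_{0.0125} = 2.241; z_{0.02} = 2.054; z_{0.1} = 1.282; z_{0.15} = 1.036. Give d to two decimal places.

d_min ≈ 0.31

For two independent groups of n = 265 each: d_min = (z_{α/2} + z_β)·√(2/n).
z-sum = 2.241 + 1.282 = 3.523.
d_min = 3.523 × √(2/265) = 3.523 × 0.0869 = 0.306.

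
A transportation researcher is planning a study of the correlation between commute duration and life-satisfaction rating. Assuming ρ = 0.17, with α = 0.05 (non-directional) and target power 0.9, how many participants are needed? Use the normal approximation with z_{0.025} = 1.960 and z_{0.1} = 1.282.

Fisher's z: C = ½·ln((1+r)/(1−r)) = ½·ln(1.4096) = 0.1717.
n = ((z_{α/2} + z_β)/C)² + 3.
(1.960 + 1.282) / 0.1717 = 3.242 / 0.1717 = 18.882.
n = 18.882² + 3 = 356.52 + 3 = 359.5.
Round up.

n = 360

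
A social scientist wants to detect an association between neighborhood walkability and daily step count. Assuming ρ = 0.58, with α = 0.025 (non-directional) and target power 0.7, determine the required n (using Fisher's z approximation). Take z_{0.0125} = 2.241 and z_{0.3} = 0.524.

n = 21

Fisher's z: C = ½·ln((1+r)/(1−r)) = ½·ln(3.7619) = 0.6625.
n = ((z_{α/2} + z_β)/C)² + 3.
(2.241 + 0.524) / 0.6625 = 2.765 / 0.6625 = 4.174.
n = 4.174² + 3 = 17.42 + 3 = 20.4.
Round up.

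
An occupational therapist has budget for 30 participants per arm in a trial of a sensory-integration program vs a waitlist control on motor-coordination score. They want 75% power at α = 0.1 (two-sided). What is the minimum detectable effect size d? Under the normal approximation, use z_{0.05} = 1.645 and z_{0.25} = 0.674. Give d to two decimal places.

For two independent groups of n = 30 each: d_min = (z_{α/2} + z_β)·√(2/n).
z-sum = 1.645 + 0.674 = 2.319.
d_min = 2.319 × √(2/30) = 2.319 × 0.2582 = 0.599.

d_min ≈ 0.60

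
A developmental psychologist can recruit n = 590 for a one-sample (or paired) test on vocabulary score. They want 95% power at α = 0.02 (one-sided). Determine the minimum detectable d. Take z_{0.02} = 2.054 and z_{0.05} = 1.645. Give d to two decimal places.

For a single sample (or paired design) of n = 590: d_min = (z_{α} + z_β)/√n.
z-sum = 2.054 + 1.645 = 3.699.
d_min = 3.699 / √590 = 3.699 / 24.290 = 0.152.

d_min ≈ 0.15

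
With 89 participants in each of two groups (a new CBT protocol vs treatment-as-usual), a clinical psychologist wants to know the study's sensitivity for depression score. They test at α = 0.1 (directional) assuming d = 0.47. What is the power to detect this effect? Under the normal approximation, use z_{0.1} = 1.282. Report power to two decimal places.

For two equal groups, power = Φ(d·√(n/2) − z_{α}).
d·√(n/2) = 0.47 × √(89/2) = 0.47 × 6.671 = 3.135.
z_β = 3.135 − 1.282 = 1.853.
Power = Φ(1.853) = 0.968.

power ≈ 0.97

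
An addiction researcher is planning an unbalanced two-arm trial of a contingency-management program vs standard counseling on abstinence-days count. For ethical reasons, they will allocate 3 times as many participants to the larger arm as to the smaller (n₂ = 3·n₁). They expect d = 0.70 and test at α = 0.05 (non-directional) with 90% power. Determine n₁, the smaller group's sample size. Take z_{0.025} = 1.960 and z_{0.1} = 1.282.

n₁ = 29

With allocation ratio k = n₂/n₁ = 3, Var(x̄₁−x̄₂) = σ²(1/n₁ + 1/(k·n₁)) = σ²·(k+1)/(k·n₁).
So n₁ = (1 + 1/k)·((z_{α/2} + z_β)/d)² = 1.333 × (3.242/0.70)².
n₁ = 1.333 × 21.45 = 28.6.
Round up: n₁ = 29, giving n₂ = 3 × 29 = 87.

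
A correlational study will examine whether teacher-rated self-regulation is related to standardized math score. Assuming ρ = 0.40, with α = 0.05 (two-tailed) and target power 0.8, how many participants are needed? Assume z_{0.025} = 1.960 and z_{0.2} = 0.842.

Fisher's z: C = ½·ln((1+r)/(1−r)) = ½·ln(2.3333) = 0.4236.
n = ((z_{α/2} + z_β)/C)² + 3.
(1.960 + 0.842) / 0.4236 = 2.802 / 0.4236 = 6.615.
n = 6.615² + 3 = 43.75 + 3 = 46.8.
Round up.

n = 47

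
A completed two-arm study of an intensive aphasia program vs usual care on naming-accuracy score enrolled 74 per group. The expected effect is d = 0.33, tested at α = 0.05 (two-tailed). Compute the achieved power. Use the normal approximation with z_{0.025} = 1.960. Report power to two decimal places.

power ≈ 0.52

For two equal groups, power = Φ(d·√(n/2) − z_{α/2}).
d·√(n/2) = 0.33 × √(74/2) = 0.33 × 6.083 = 2.007.
z_β = 2.007 − 1.960 = 0.047.
Power = Φ(0.047) = 0.519.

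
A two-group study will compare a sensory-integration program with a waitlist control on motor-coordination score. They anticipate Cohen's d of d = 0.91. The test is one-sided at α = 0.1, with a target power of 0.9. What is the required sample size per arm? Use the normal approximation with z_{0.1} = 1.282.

For two independent groups with equal n: n = 2·((z_{α} + z_β) / d)².
z_{α} + z_β = 1.282 + 1.282 = 2.564.
n = 2 × (2.564 / 0.91)² = 2 × 2.818² = 2 × 7.94 = 15.9.
Round up to the next whole participant.

n = 16 per group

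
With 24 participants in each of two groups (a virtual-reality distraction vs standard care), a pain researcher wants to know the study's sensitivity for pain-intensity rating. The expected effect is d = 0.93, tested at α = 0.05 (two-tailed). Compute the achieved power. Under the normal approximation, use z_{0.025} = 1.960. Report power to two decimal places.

For two equal groups, power = Φ(d·√(n/2) − z_{α/2}).
d·√(n/2) = 0.93 × √(24/2) = 0.93 × 3.464 = 3.222.
z_β = 3.222 − 1.960 = 1.262.
Power = Φ(1.262) = 0.896.

power ≈ 0.90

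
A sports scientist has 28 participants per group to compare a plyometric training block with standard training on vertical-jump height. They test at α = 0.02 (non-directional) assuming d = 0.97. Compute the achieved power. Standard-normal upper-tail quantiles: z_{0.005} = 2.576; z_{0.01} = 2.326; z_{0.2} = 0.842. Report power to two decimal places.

power ≈ 0.90

For two equal groups, power = Φ(d·√(n/2) − z_{α/2}).
d·√(n/2) = 0.97 × √(28/2) = 0.97 × 3.742 = 3.629.
z_β = 3.629 − 2.326 = 1.303.
Power = Φ(1.303) = 0.904.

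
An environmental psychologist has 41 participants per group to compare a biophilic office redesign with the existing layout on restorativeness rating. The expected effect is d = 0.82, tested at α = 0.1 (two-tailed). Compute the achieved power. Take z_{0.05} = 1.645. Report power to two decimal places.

power ≈ 0.98

For two equal groups, power = Φ(d·√(n/2) − z_{α/2}).
d·√(n/2) = 0.82 × √(41/2) = 0.82 × 4.528 = 3.713.
z_β = 3.713 − 1.645 = 2.068.
Power = Φ(2.068) = 0.981.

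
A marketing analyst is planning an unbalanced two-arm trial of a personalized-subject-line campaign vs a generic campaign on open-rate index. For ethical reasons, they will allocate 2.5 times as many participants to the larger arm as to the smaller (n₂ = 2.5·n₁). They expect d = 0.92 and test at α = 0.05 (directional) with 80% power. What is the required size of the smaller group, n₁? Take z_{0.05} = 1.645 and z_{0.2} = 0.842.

With allocation ratio k = n₂/n₁ = 2.5, Var(x̄₁−x̄₂) = σ²(1/n₁ + 1/(k·n₁)) = σ²·(k+1)/(k·n₁).
So n₁ = (1 + 1/k)·((z_{α} + z_β)/d)² = 1.400 × (2.487/0.92)².
n₁ = 1.400 × 7.31 = 10.2.
Round up: n₁ = 11, giving n₂ = ⌈2.5 × 11⌉ = ⌈27.5⌉ = 28.

n₁ = 11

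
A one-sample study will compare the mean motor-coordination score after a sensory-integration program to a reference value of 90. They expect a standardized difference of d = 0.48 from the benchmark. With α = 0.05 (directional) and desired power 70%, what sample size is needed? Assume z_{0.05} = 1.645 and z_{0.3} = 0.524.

n = 21

For a one-sample test: n = ((z_{α} + z_β) / d)².
z_{α} + z_β = 1.645 + 0.524 = 2.169.
n = (2.169 / 0.48)² = 4.519² = 20.42.
Round up.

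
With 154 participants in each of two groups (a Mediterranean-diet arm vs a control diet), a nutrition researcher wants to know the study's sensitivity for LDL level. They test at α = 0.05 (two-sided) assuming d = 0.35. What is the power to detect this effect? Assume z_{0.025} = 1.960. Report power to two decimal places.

For two equal groups, power = Φ(d·√(n/2) − z_{α/2}).
d·√(n/2) = 0.35 × √(154/2) = 0.35 × 8.775 = 3.071.
z_β = 3.071 − 1.960 = 1.111.
Power = Φ(1.111) = 0.867.

power ≈ 0.87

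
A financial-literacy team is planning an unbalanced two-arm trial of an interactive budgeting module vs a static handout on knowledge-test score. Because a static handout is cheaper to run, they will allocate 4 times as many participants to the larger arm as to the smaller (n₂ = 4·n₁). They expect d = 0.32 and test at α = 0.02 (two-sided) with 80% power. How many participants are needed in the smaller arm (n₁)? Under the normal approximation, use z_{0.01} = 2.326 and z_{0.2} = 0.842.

n₁ = 123

With allocation ratio k = n₂/n₁ = 4, Var(x̄₁−x̄₂) = σ²(1/n₁ + 1/(k·n₁)) = σ²·(k+1)/(k·n₁).
So n₁ = (1 + 1/k)·((z_{α/2} + z_β)/d)² = 1.250 × (3.168/0.32)².
n₁ = 1.250 × 98.01 = 122.5.
Round up: n₁ = 123, giving n₂ = 4 × 123 = 492.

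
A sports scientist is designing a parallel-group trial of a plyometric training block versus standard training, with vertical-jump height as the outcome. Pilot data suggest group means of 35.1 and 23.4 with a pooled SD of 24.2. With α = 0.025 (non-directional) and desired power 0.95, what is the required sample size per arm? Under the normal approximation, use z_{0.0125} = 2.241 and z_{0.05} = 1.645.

n = 130 per group

Cohen's d = |M₁ − M₂| / SD_pooled = |35.1 − 23.4| / 24.2 = 11.7 / 24.2 = 0.483.
For two independent groups with equal n: n = 2·((z_{α/2} + z_β) / d)².
z_{α/2} + z_β = 2.241 + 1.645 = 3.886.
n = 2 × (3.886 / 0.483)² = 2 × 8.046² = 2 × 64.73 = 129.5.
Round up to the next whole participant.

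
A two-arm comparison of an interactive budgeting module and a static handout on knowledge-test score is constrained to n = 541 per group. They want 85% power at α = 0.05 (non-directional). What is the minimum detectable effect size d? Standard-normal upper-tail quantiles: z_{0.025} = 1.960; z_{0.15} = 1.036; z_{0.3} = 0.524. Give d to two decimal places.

For two independent groups of n = 541 each: d_min = (z_{α/2} + z_β)·√(2/n).
z-sum = 1.960 + 1.036 = 2.996.
d_min = 2.996 × √(2/541) = 2.996 × 0.0608 = 0.182.

d_min ≈ 0.18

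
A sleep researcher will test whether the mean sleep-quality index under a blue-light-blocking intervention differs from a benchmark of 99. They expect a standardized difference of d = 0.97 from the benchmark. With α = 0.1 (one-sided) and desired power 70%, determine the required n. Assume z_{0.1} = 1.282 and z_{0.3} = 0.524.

For a one-sample test: n = ((z_{α} + z_β) / d)².
z_{α} + z_β = 1.282 + 0.524 = 1.806.
n = (1.806 / 0.97)² = 1.862² = 3.47.
Round up.

n = 4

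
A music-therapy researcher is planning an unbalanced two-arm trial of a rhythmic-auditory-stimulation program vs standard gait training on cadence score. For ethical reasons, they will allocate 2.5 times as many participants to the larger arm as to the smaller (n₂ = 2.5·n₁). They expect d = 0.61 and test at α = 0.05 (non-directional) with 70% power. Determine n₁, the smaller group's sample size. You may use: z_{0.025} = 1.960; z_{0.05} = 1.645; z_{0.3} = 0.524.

n₁ = 24

With allocation ratio k = n₂/n₁ = 2.5, Var(x̄₁−x̄₂) = σ²(1/n₁ + 1/(k·n₁)) = σ²·(k+1)/(k·n₁).
So n₁ = (1 + 1/k)·((z_{α/2} + z_β)/d)² = 1.400 × (2.484/0.61)².
n₁ = 1.400 × 16.58 = 23.2.
Round up: n₁ = 24, giving n₂ = 2.5 × 24 = 60.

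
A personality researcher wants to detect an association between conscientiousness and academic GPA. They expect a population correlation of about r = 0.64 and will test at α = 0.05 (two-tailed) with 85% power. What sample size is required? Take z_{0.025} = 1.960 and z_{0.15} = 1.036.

n = 19

Fisher's z: C = ½·ln((1+r)/(1−r)) = ½·ln(4.5556) = 0.7582.
n = ((z_{α/2} + z_β)/C)² + 3.
(1.960 + 1.036) / 0.7582 = 2.996 / 0.7582 = 3.951.
n = 3.951² + 3 = 15.61 + 3 = 18.6.
Round up.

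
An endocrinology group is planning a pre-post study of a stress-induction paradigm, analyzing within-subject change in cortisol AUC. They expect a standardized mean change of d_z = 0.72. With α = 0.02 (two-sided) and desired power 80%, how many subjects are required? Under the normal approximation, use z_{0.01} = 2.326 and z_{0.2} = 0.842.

n = 20 pairs

For a paired (one-sample on differences) test: n = ((z_{α/2} + z_β) / d)².
z_{α/2} + z_β = 2.326 + 0.842 = 3.168.
n = (3.168 / 0.72)² = 4.400² = 19.36.
Round up.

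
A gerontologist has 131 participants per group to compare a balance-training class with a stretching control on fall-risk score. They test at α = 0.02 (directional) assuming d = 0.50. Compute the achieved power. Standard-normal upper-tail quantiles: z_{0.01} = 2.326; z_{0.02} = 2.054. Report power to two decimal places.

power ≈ 0.98

For two equal groups, power = Φ(d·√(n/2) − z_{α}).
d·√(n/2) = 0.50 × √(131/2) = 0.50 × 8.093 = 4.047.
z_β = 4.047 − 2.054 = 1.993.
Power = Φ(1.993) = 0.977.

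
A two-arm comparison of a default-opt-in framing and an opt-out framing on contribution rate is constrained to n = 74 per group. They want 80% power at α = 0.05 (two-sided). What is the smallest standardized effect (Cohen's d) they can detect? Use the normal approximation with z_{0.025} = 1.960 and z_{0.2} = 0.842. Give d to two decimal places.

For two independent groups of n = 74 each: d_min = (z_{α/2} + z_β)·√(2/n).
z-sum = 1.960 + 0.842 = 2.802.
d_min = 2.802 × √(2/74) = 2.802 × 0.1644 = 0.461.

d_min ≈ 0.46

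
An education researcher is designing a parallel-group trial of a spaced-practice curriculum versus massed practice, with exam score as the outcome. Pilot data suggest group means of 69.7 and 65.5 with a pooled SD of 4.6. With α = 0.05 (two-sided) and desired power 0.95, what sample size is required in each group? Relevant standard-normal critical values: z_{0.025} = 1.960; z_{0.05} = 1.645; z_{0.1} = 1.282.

n = 32 per group

Cohen's d = |M₁ − M₂| / SD_pooled = |69.7 − 65.5| / 4.6 = 4.2 / 4.6 = 0.913.
For two independent groups with equal n: n = 2·((z_{α/2} + z_β) / d)².
z_{α/2} + z_β = 1.960 + 1.645 = 3.605.
n = 2 × (3.605 / 0.913)² = 2 × 3.949² = 2 × 15.59 = 31.2.
Round up to the next whole participant.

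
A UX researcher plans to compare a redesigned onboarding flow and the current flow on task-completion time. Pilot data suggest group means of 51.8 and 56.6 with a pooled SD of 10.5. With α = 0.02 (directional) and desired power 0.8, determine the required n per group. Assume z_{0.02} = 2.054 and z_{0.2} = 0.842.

Cohen's d = |M₁ − M₂| / SD_pooled = |51.8 − 56.6| / 10.5 = 4.8 / 10.5 = 0.457.
For two independent groups with equal n: n = 2·((z_{α} + z_β) / d)².
z_{α} + z_β = 2.054 + 0.842 = 2.896.
n = 2 × (2.896 / 0.457)² = 2 × 6.337² = 2 × 40.16 = 80.3.
Round up to the next whole participant.

n = 81 per group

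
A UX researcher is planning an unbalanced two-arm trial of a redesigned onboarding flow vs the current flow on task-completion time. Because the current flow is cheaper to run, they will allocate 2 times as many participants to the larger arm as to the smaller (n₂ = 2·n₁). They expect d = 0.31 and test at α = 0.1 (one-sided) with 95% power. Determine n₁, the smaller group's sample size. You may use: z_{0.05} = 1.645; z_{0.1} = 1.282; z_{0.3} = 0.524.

With allocation ratio k = n₂/n₁ = 2, Var(x̄₁−x̄₂) = σ²(1/n₁ + 1/(k·n₁)) = σ²·(k+1)/(k·n₁).
So n₁ = (1 + 1/k)·((z_{α} + z_β)/d)² = 1.500 × (2.927/0.31)².
n₁ = 1.500 × 89.15 = 133.7.
Round up: n₁ = 134, giving n₂ = 2 × 134 = 268.

n₁ = 134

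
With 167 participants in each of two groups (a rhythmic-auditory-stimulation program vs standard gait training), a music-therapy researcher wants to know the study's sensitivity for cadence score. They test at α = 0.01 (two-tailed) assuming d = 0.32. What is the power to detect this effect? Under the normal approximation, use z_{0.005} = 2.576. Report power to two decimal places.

power ≈ 0.64

For two equal groups, power = Φ(d·√(n/2) − z_{α/2}).
d·√(n/2) = 0.32 × √(167/2) = 0.32 × 9.138 = 2.924.
z_β = 2.924 − 2.576 = 0.348.
Power = Φ(0.348) = 0.636.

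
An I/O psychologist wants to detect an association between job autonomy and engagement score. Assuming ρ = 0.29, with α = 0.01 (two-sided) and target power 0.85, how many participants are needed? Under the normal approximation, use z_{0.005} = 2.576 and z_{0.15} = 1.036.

n = 150

Fisher's z: C = ½·ln((1+r)/(1−r)) = ½·ln(1.8169) = 0.2986.
n = ((z_{α/2} + z_β)/C)² + 3.
(2.576 + 1.036) / 0.2986 = 3.612 / 0.2986 = 12.096.
n = 12.096² + 3 = 146.32 + 3 = 149.3.
Round up.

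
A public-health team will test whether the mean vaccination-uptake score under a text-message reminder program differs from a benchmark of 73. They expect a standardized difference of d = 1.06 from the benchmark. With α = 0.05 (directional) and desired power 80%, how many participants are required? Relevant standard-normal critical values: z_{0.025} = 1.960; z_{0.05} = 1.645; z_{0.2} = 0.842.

n = 6

For a one-sample test: n = ((z_{α} + z_β) / d)².
z_{α} + z_β = 1.645 + 0.842 = 2.487.
n = (2.487 / 1.06)² = 2.346² = 5.50.
Round up.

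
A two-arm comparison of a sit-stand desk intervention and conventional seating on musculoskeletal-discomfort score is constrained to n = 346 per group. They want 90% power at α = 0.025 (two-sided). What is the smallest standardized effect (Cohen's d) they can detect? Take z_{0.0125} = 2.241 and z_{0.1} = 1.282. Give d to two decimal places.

d_min ≈ 0.27

For two independent groups of n = 346 each: d_min = (z_{α/2} + z_β)·√(2/n).
z-sum = 2.241 + 1.282 = 3.523.
d_min = 3.523 × √(2/346) = 3.523 × 0.0760 = 0.268.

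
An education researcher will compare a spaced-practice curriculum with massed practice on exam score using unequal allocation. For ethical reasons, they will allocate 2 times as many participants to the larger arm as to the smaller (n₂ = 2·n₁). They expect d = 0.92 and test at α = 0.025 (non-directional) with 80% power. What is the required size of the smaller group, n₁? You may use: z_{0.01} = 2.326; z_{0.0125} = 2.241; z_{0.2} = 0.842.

With allocation ratio k = n₂/n₁ = 2, Var(x̄₁−x̄₂) = σ²(1/n₁ + 1/(k·n₁)) = σ²·(k+1)/(k·n₁).
So n₁ = (1 + 1/k)·((z_{α/2} + z_β)/d)² = 1.500 × (3.083/0.92)².
n₁ = 1.500 × 11.23 = 16.8.
Round up: n₁ = 17, giving n₂ = 2 × 17 = 34.

n₁ = 17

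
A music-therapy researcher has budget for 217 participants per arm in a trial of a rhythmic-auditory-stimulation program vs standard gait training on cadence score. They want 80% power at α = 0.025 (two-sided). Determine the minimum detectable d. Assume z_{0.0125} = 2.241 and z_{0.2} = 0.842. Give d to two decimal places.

For two independent groups of n = 217 each: d_min = (z_{α/2} + z_β)·√(2/n).
z-sum = 2.241 + 0.842 = 3.083.
d_min = 3.083 × √(2/217) = 3.083 × 0.0960 = 0.296.

d_min ≈ 0.30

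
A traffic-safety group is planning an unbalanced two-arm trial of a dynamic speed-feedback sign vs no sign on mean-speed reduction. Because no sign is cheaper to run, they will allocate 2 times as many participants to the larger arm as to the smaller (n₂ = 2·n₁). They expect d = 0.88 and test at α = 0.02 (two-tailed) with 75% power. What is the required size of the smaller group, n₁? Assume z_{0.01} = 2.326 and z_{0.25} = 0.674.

With allocation ratio k = n₂/n₁ = 2, Var(x̄₁−x̄₂) = σ²(1/n₁ + 1/(k·n₁)) = σ²·(k+1)/(k·n₁).
So n₁ = (1 + 1/k)·((z_{α/2} + z_β)/d)² = 1.500 × (3.000/0.88)².
n₁ = 1.500 × 11.62 = 17.4.
Round up: n₁ = 18, giving n₂ = 2 × 18 = 36.

n₁ = 18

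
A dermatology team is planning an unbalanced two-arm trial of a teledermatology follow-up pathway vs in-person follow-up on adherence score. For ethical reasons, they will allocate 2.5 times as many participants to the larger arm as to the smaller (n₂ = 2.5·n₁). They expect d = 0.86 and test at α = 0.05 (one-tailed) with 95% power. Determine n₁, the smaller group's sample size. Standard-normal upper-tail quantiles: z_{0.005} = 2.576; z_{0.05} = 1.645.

n₁ = 21

With allocation ratio k = n₂/n₁ = 2.5, Var(x̄₁−x̄₂) = σ²(1/n₁ + 1/(k·n₁)) = σ²·(k+1)/(k·n₁).
So n₁ = (1 + 1/k)·((z_{α} + z_β)/d)² = 1.400 × (3.290/0.86)².
n₁ = 1.400 × 14.64 = 20.5.
Round up: n₁ = 21, giving n₂ = ⌈2.5 × 21⌉ = ⌈52.5⌉ = 53.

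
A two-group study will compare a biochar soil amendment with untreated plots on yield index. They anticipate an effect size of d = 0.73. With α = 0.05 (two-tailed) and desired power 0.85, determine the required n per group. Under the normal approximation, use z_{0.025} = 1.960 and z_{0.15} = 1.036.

n = 34 per group

For two independent groups with equal n: n = 2·((z_{α/2} + z_β) / d)².
z_{α/2} + z_β = 1.960 + 1.036 = 2.996.
n = 2 × (2.996 / 0.73)² = 2 × 4.104² = 2 × 16.84 = 33.7.
Round up to the next whole participant.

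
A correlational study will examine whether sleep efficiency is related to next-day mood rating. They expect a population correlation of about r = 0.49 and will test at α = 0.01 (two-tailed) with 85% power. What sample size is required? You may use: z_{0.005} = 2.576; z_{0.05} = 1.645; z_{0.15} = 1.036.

Fisher's z: C = ½·ln((1+r)/(1−r)) = ½·ln(2.9216) = 0.5361.
n = ((z_{α/2} + z_β)/C)² + 3.
(2.576 + 1.036) / 0.5361 = 3.612 / 0.5361 = 6.738.
n = 6.738² + 3 = 45.39 + 3 = 48.4.
Round up.

n = 49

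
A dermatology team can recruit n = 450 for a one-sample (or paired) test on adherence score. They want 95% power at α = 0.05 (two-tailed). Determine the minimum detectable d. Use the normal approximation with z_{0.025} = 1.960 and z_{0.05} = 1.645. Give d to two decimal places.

For a single sample (or paired design) of n = 450: d_min = (z_{α/2} + z_β)/√n.
z-sum = 1.960 + 1.645 = 3.605.
d_min = 3.605 / √450 = 3.605 / 21.213 = 0.170.

d_min ≈ 0.17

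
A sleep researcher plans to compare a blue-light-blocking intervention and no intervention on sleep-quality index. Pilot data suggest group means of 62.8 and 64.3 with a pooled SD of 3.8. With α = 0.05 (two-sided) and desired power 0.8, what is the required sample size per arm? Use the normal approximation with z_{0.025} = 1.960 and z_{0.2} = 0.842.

n = 101 per group

Cohen's d = |M₁ − M₂| / SD_pooled = |62.8 − 64.3| / 3.8 = 1.5 / 3.8 = 0.395.
For two independent groups with equal n: n = 2·((z_{α/2} + z_β) / d)².
z_{α/2} + z_β = 1.960 + 0.842 = 2.802.
n = 2 × (2.802 / 0.395)² = 2 × 7.094² = 2 × 50.32 = 100.6.
Round up to the next whole participant.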